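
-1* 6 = -6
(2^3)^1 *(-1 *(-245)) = 1960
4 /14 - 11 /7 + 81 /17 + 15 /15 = 533 /119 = 4.48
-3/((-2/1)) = 3/2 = 1.50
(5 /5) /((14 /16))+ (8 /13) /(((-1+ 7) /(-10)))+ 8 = 2216 /273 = 8.12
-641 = -641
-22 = -22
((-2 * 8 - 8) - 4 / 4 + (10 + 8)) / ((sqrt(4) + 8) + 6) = -7 / 16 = -0.44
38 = 38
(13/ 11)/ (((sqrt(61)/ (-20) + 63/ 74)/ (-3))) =-1398600/ 265177-82140 * sqrt(61)/ 265177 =-7.69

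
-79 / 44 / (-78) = 79 / 3432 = 0.02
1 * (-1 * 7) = -7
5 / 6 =0.83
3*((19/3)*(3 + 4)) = 133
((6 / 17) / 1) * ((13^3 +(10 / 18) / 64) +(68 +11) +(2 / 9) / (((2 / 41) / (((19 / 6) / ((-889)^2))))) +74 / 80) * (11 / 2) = 171025289529457 / 38694116160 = 4419.93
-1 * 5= -5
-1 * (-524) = 524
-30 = -30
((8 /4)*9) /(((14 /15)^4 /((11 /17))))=5011875 /326536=15.35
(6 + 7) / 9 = 13 / 9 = 1.44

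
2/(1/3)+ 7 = 13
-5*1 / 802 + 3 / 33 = 747 / 8822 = 0.08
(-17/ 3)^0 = 1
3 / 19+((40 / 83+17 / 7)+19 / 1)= 243613 / 11039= 22.07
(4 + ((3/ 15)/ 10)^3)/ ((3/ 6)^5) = 2000004/ 15625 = 128.00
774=774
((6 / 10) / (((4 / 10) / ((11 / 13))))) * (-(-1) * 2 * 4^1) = 132 / 13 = 10.15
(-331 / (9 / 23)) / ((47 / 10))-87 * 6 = -701.98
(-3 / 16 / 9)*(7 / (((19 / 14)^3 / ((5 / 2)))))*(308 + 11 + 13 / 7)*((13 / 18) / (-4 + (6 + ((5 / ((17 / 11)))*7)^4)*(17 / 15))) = -87862986575 / 775018840958172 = -0.00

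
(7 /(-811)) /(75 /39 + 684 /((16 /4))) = -91 /1823128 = -0.00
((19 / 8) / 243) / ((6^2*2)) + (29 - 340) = -43530029 / 139968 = -311.00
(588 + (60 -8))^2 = 409600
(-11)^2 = 121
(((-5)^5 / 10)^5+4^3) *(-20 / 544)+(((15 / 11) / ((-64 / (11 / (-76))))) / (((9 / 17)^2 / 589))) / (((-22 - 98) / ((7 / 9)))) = 2780914306579839199 / 25380864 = 109567361717.07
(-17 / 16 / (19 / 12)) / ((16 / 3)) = -153 / 1216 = -0.13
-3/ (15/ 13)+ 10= 37/ 5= 7.40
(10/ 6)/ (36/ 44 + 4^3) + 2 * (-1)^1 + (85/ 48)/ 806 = -1754813/ 889824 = -1.97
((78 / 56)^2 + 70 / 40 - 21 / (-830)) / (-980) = -1208827 / 318852800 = -0.00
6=6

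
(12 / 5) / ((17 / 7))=84 / 85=0.99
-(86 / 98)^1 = -43 / 49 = -0.88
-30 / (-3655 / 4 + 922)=-40 / 11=-3.64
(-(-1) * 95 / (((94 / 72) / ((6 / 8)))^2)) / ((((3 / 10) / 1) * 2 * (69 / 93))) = 3578175 / 50807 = 70.43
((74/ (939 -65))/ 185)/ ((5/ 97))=97/ 10925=0.01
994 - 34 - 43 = 917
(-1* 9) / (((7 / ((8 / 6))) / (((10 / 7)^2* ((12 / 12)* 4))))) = -4800 / 343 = -13.99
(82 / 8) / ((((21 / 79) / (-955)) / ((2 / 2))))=-3093245 / 84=-36824.35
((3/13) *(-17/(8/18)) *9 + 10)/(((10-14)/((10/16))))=10.85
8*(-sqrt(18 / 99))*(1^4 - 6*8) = 376*sqrt(22) / 11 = 160.33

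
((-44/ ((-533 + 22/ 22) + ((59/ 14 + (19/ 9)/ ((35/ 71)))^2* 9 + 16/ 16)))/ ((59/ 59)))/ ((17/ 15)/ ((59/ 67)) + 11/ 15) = -143104500/ 780388841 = -0.18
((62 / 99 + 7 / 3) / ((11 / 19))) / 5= 5567 / 5445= 1.02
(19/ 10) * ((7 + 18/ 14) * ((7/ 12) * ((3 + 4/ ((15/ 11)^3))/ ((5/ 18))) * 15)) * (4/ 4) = 8512399/ 3750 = 2269.97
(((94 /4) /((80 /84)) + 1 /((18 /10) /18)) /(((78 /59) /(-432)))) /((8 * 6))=-245499 /1040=-236.06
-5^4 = -625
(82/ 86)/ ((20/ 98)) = 2009/ 430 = 4.67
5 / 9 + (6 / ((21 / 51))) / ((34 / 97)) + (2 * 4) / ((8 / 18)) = 3788 / 63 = 60.13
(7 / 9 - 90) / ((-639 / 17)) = 13651 / 5751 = 2.37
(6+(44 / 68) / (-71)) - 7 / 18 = 121709 / 21726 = 5.60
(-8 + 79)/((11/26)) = 1846/11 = 167.82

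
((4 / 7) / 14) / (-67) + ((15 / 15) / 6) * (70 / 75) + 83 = 12284896 / 147735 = 83.15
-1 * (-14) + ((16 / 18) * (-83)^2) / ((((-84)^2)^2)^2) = 14.00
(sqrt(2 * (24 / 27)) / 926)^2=4 / 1929321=0.00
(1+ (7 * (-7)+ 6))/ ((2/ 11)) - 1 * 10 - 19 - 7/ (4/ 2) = -527/ 2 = -263.50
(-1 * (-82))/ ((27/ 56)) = 4592/ 27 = 170.07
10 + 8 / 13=138 / 13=10.62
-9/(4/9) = -81/4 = -20.25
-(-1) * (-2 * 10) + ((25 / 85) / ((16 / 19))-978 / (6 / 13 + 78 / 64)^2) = -16215745747 / 44299824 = -366.05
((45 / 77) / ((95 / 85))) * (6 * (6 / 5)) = 5508 / 1463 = 3.76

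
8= 8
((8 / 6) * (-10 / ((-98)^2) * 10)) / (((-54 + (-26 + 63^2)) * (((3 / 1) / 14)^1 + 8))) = -40 / 92040963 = -0.00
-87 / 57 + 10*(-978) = -185849 / 19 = -9781.53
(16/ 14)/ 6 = 4/ 21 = 0.19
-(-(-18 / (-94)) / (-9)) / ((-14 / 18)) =9 / 329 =0.03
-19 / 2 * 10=-95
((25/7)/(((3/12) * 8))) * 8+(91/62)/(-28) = 24709/1736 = 14.23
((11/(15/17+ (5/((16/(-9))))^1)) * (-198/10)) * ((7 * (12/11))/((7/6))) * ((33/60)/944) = 111078/258125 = 0.43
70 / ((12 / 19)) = 665 / 6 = 110.83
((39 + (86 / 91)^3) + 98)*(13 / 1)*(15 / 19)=1558129245 / 1101373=1414.72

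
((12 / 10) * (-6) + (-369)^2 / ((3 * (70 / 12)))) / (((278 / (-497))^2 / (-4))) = -1920106818 / 19321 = -99379.27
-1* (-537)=537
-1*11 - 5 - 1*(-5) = -11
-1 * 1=-1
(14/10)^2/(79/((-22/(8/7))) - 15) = -3773/36775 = -0.10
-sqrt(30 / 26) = -sqrt(195) / 13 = -1.07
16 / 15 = 1.07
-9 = -9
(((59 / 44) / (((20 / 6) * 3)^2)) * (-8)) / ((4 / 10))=-59 / 220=-0.27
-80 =-80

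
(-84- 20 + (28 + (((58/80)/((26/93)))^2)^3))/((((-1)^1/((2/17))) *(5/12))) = -866041812503512242387/13444014571520000000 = -64.42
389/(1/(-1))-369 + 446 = -312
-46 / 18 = -23 / 9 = -2.56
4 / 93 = 0.04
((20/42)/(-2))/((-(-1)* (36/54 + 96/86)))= -43/322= -0.13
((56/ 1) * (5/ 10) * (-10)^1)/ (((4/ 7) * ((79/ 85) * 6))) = -20825/ 237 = -87.87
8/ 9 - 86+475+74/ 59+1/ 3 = 391.48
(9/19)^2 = 81/361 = 0.22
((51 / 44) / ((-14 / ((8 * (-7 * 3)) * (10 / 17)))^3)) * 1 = 1296000 / 3179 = 407.68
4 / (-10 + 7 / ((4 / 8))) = 1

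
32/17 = 1.88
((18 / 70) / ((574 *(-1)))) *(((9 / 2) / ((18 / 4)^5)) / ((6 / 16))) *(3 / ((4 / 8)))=-128 / 7322805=-0.00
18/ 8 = 9/ 4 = 2.25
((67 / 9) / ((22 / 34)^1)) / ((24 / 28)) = 7973 / 594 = 13.42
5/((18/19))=95/18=5.28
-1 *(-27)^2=-729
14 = 14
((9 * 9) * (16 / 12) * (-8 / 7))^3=-644972544 / 343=-1880386.43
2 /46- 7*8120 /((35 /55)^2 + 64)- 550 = -256759377 /179239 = -1432.50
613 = 613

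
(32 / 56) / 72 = 1 / 126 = 0.01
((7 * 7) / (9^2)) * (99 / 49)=11 / 9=1.22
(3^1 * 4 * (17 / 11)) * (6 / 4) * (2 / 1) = 612 / 11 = 55.64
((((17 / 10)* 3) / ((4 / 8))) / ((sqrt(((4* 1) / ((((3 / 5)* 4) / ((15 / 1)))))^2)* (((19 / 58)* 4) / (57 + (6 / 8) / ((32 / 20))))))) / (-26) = -2719881 / 3952000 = -0.69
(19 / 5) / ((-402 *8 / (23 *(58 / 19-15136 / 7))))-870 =-15220351 / 18760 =-811.32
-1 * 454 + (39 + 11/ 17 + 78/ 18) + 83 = -327.02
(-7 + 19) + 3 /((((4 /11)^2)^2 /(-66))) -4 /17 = -24615203 /2176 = -11312.13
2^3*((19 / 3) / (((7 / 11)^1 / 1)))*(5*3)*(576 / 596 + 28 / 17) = 55343200 / 17731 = 3121.27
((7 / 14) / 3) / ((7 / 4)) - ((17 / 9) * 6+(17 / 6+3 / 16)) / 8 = -4567 / 2688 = -1.70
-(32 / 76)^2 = -64 / 361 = -0.18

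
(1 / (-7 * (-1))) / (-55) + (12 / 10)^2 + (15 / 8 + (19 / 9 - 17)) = -1604501 / 138600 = -11.58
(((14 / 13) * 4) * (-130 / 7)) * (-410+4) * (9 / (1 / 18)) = 5261760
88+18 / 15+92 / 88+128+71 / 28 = 340003 / 1540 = 220.78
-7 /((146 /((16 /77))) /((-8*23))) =1.83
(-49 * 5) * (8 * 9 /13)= -17640 /13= -1356.92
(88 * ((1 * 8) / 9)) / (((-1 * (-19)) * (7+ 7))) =352 / 1197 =0.29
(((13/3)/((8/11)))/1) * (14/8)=1001/96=10.43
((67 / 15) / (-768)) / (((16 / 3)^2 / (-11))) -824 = -270007583 / 327680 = -824.00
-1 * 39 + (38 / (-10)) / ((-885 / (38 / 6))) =-517364 / 13275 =-38.97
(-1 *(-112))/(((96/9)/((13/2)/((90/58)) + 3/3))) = 3269/60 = 54.48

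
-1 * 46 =-46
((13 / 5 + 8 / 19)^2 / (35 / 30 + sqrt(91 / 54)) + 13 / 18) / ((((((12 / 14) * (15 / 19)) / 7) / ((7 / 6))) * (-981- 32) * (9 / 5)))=8952619333 / 42093189000- 4036081 * sqrt(546) / 389751750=-0.03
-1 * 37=-37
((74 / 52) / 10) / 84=37 / 21840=0.00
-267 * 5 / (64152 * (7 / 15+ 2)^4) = -278125 / 494778504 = -0.00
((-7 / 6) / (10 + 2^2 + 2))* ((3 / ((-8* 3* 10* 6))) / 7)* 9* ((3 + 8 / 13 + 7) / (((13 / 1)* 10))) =69 / 4326400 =0.00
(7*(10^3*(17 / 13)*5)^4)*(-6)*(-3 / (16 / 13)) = 411079921875000000000 / 2197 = 187109659478834774.69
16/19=0.84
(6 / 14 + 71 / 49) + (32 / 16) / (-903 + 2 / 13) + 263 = 152333249 / 575113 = 264.88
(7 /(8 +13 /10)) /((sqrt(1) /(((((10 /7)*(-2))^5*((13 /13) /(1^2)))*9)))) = -96000000 /74431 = -1289.79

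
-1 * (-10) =10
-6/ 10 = -3/ 5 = -0.60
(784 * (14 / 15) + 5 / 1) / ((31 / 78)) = 1853.72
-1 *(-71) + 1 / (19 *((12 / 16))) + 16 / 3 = 4355 / 57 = 76.40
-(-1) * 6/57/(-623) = -2/11837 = -0.00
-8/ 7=-1.14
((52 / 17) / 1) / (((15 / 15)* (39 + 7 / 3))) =39 / 527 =0.07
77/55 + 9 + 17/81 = 4297/405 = 10.61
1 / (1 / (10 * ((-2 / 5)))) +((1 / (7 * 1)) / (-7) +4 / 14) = -183 / 49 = -3.73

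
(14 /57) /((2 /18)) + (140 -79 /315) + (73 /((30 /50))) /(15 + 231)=142.45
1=1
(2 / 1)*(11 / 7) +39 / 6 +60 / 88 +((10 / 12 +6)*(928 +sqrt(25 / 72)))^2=40263602.76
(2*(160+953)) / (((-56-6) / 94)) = -104622 / 31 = -3374.90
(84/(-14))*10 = -60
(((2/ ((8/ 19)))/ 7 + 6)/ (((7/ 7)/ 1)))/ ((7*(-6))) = -187/ 1176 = -0.16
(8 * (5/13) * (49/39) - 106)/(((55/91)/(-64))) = 23198336/2145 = 10815.08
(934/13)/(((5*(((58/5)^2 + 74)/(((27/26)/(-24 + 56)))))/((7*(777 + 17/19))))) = 543552975/44645744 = 12.17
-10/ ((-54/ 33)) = 55/ 9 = 6.11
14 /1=14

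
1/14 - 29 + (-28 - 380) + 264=-2421/14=-172.93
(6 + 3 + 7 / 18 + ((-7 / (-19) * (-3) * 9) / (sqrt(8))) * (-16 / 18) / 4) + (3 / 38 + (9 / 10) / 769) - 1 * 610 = -789692251 / 1314990 + 21 * sqrt(2) / 38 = -599.75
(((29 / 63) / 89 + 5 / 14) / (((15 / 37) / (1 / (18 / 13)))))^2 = 3819300215809 / 9167451728400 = 0.42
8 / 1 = 8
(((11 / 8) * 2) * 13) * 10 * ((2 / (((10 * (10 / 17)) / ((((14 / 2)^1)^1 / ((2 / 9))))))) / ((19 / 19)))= 153153 / 40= 3828.82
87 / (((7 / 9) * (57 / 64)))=16704 / 133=125.59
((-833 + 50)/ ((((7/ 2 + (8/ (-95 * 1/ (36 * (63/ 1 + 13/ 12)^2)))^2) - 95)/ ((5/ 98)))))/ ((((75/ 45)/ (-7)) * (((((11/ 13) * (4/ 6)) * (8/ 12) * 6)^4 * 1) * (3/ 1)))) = 16348104334575/ 1174421027322640756736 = 0.00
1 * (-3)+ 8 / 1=5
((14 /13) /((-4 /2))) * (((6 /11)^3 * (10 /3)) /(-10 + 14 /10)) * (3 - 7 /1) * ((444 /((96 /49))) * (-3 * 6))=411188400 /744029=552.65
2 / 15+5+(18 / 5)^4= 173.09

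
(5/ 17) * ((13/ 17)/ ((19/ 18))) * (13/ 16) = 7605/ 43928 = 0.17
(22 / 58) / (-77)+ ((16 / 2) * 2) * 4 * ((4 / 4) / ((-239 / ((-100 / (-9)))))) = -1301351 / 436653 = -2.98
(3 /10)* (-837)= -2511 /10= -251.10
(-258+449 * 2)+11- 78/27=5833/9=648.11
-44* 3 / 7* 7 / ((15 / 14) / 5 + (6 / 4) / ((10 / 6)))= -1540 / 13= -118.46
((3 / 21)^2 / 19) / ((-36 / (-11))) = 11 / 33516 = 0.00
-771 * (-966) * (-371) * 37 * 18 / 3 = -61342064532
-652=-652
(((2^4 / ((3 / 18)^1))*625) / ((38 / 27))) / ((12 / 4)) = 270000 / 19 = 14210.53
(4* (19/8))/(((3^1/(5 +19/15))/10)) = 1786/9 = 198.44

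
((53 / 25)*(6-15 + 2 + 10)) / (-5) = -159 / 125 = -1.27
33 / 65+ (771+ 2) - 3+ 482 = 81413 / 65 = 1252.51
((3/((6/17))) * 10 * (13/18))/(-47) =-1105/846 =-1.31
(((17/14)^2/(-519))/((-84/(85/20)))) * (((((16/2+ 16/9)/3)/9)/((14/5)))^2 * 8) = 29723650/1545223697451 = 0.00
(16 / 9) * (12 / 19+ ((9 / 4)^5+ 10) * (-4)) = -1313419 / 2736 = -480.05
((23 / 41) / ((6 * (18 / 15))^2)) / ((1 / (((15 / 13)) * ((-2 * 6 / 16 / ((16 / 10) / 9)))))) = -14375 / 272896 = -0.05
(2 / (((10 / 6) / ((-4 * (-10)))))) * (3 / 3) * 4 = 192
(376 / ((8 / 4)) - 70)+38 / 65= 7708 / 65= 118.58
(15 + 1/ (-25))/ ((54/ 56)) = 15.51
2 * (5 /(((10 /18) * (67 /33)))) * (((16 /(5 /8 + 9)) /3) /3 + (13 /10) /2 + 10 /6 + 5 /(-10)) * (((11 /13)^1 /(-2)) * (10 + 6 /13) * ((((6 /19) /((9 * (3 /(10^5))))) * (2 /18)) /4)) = -103743860000 /40660893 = -2551.44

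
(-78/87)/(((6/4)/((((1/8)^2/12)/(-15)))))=13/250560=0.00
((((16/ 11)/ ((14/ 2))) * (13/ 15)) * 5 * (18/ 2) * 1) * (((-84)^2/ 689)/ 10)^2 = 85349376/ 10042175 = 8.50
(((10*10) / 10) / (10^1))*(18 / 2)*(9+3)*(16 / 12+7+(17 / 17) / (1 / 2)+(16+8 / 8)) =2952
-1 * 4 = -4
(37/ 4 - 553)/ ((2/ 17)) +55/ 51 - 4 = -1886917/ 408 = -4624.80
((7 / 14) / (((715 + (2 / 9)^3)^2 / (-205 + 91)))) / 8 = -30292137 / 2173554120392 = -0.00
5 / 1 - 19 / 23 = 96 / 23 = 4.17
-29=-29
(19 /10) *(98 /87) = 931 /435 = 2.14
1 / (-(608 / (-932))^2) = -54289 / 23104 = -2.35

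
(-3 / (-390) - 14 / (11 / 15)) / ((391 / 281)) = -7668209 / 559130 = -13.71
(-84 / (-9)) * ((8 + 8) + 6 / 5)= 2408 / 15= 160.53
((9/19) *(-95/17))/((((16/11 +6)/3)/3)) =-4455/1394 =-3.20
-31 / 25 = -1.24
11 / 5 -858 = -4279 / 5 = -855.80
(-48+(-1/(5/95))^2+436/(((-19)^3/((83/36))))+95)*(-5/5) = -25177201/61731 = -407.85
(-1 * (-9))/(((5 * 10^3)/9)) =81/5000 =0.02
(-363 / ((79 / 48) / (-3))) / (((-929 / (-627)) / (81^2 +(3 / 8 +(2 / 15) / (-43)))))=46234883982474 / 15779065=2930140.92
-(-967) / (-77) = -967 / 77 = -12.56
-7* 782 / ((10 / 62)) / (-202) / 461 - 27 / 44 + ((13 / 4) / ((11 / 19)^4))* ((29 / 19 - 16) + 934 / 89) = -34996616720617 / 303356322445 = -115.36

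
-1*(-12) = 12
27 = 27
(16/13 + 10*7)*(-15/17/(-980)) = 1389/21658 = 0.06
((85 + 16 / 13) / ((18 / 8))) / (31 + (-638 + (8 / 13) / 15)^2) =1457300 / 15477036379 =0.00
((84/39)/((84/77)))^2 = 5929/1521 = 3.90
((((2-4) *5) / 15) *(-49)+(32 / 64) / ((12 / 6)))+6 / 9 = 403 / 12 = 33.58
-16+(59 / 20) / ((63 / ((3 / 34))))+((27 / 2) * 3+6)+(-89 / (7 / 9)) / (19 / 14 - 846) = 1034766947 / 33772200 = 30.64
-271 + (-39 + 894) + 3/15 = 2921/5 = 584.20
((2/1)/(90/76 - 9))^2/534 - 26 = -26.00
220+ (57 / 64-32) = 12089 / 64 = 188.89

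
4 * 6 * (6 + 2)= 192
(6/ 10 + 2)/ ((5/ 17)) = 221/ 25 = 8.84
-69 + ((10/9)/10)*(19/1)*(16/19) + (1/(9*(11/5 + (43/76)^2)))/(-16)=-44034310/655029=-67.22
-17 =-17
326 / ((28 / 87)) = 1012.93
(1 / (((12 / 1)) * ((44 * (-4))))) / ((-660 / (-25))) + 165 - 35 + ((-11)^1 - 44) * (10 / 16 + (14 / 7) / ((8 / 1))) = 22825435 / 278784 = 81.87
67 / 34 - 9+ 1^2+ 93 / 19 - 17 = -11715 / 646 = -18.13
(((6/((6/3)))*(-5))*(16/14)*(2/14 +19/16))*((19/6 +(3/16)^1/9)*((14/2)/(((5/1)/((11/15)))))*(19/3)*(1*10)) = -529397/112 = -4726.76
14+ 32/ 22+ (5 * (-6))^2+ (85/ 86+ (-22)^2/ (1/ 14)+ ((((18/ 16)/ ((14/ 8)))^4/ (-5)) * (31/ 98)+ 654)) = 74313929957257/ 8903676320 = 8346.43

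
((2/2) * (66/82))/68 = 33/2788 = 0.01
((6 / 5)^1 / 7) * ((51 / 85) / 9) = 2 / 175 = 0.01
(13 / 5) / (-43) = -13 / 215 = -0.06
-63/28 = -9/4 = -2.25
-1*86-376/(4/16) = -1590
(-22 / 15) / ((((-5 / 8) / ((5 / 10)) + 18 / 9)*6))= -44 / 135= -0.33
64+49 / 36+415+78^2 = 236317 / 36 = 6564.36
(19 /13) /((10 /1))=19 /130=0.15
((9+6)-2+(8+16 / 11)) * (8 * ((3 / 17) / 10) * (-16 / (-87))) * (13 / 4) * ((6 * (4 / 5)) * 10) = 2466048 / 27115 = 90.95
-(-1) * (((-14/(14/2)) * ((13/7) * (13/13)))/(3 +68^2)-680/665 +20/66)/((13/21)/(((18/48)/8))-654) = 21942552/19519762955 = 0.00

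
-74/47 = -1.57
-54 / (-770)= 27 / 385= 0.07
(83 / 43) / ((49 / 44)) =3652 / 2107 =1.73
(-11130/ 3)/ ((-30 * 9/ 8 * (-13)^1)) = -2968/ 351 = -8.46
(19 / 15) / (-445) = -19 / 6675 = -0.00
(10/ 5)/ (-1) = -2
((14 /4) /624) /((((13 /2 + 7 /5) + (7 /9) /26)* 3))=35 /148448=0.00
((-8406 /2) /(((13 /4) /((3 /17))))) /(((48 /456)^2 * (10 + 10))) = -4551849 /4420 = -1029.83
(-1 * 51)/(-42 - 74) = 51/116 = 0.44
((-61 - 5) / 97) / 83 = -66 / 8051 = -0.01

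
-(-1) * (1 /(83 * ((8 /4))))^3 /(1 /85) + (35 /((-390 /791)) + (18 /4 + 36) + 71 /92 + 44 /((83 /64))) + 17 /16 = 43286433089 /8206287024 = 5.27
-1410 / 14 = -705 / 7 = -100.71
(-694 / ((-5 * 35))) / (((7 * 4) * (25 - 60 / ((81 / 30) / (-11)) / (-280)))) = 3123 / 532000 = 0.01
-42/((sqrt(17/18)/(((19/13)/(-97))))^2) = -272916/27032057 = -0.01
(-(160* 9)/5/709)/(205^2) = -288/29795725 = -0.00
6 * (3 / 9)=2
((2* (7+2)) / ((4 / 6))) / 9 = 3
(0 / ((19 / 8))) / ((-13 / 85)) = 0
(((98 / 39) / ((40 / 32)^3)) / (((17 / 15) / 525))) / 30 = 21952 / 1105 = 19.87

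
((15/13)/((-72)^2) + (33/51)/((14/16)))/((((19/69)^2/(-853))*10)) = -892288227199/1072256640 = -832.16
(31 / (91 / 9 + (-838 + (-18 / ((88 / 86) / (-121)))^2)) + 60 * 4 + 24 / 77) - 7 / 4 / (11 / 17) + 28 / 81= 88004395341337 / 369839668716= 237.95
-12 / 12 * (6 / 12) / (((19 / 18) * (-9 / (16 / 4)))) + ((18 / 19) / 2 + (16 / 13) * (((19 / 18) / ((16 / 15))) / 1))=2819 / 1482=1.90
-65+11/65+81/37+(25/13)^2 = -1842864/31265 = -58.94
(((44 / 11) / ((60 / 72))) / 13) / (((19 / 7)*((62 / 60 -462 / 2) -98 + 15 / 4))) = -288 / 686413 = -0.00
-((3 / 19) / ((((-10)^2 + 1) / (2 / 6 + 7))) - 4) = 7654 / 1919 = 3.99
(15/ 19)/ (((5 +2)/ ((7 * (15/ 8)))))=225/ 152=1.48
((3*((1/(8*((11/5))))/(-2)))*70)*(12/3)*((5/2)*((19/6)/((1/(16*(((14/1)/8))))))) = -116375/22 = -5289.77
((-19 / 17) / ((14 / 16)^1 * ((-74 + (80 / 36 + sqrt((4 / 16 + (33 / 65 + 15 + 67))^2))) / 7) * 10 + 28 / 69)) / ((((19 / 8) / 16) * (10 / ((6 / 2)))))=-8266752 / 51714935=-0.16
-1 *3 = -3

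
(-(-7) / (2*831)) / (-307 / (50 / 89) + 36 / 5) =-175 / 22406253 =-0.00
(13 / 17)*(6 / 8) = 39 / 68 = 0.57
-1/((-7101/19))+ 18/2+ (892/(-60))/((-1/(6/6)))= 847481/35505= 23.87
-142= -142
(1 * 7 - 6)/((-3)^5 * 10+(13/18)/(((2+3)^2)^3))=-281250/683437487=-0.00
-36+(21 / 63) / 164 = -17711 / 492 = -36.00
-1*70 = -70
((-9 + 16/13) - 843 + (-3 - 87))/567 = -12230/7371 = -1.66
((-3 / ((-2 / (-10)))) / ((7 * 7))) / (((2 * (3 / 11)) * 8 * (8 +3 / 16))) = -55 / 6419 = -0.01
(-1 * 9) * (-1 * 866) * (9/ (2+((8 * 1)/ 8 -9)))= -11691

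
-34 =-34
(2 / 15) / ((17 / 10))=4 / 51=0.08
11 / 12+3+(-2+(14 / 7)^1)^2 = 47 / 12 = 3.92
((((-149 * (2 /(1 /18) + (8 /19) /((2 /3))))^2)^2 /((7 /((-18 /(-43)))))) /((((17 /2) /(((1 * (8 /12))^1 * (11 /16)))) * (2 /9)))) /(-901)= -8587732143691462468608 /600834153857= -14293015948.85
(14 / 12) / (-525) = -1 / 450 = -0.00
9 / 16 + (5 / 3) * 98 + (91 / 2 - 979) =-769.60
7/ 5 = 1.40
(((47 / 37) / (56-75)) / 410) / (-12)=47 / 3458760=0.00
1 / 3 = 0.33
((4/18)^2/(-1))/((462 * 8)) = -1/74844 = -0.00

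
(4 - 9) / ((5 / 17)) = -17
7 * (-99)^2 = 68607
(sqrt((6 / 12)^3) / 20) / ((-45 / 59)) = -59 *sqrt(2) / 3600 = -0.02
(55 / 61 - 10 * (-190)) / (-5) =-23191 / 61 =-380.18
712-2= 710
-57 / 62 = -0.92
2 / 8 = 1 / 4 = 0.25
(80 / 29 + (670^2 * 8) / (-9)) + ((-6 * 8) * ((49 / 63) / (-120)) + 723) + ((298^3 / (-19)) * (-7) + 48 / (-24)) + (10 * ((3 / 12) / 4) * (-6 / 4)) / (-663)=819889173893719 / 87675120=9351446.27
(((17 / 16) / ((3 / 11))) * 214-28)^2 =373919569 / 576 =649165.92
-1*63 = -63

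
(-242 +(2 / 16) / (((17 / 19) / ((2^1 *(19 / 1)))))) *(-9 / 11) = 144855 / 748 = 193.66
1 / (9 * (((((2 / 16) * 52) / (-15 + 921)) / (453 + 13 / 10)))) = 1371986 / 195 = 7035.83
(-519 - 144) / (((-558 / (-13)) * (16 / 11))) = -31603 / 2976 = -10.62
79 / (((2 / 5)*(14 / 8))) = 790 / 7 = 112.86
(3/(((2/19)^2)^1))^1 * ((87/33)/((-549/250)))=-325.04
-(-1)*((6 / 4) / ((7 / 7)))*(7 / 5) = 21 / 10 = 2.10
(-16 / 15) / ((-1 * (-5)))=-16 / 75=-0.21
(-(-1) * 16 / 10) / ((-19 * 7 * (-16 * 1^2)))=1 / 1330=0.00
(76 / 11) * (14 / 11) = 1064 / 121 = 8.79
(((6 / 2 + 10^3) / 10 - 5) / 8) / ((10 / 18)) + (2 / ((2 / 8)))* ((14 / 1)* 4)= 187777 / 400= 469.44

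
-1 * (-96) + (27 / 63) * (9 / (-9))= 669 / 7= 95.57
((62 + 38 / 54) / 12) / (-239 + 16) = -1693 / 72252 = -0.02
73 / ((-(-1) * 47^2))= 73 / 2209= 0.03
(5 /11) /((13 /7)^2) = 245 /1859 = 0.13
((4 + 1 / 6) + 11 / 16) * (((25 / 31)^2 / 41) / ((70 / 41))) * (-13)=-378625 / 645792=-0.59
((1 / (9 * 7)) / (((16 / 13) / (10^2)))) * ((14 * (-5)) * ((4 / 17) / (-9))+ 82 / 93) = 2090075 / 597618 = 3.50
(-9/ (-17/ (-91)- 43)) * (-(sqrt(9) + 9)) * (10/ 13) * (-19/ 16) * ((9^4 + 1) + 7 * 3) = 118197765/ 7792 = 15169.12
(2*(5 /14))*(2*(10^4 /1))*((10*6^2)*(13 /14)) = 234000000 /49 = 4775510.20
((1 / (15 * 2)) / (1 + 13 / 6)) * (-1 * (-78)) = 78 / 95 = 0.82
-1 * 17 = -17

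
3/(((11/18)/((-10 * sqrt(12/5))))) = -216 * sqrt(15)/11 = -76.05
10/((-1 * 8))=-5/4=-1.25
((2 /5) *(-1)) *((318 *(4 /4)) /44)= -159 /55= -2.89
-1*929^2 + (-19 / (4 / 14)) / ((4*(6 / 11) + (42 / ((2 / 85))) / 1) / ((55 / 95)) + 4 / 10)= -3224057165919 / 3735694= -863041.02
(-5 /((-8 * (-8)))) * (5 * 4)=-25 /16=-1.56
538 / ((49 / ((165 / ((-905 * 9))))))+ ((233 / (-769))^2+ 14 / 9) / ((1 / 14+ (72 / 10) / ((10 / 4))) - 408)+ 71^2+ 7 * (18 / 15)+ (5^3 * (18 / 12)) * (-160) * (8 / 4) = -1838608342052458544171 / 33459157204776135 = -54950.83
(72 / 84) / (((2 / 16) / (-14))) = -96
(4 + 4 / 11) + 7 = 125 / 11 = 11.36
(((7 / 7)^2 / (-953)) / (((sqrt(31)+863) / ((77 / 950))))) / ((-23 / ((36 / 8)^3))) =16147593 / 41353910962400 - 18711*sqrt(31) / 41353910962400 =0.00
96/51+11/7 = 411/119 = 3.45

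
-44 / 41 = -1.07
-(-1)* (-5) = -5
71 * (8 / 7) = 81.14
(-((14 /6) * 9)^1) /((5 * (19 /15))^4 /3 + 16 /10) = -25515 /653549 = -0.04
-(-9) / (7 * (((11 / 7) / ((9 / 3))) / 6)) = 14.73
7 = 7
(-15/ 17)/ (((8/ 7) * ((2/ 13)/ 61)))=-83265/ 272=-306.12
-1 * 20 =-20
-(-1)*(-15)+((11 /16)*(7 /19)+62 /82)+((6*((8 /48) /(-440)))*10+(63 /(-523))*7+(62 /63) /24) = -200785022903 /13552319088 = -14.82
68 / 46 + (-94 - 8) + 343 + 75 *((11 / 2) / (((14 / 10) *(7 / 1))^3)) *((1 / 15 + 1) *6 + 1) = 1329808821 / 5411854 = 245.72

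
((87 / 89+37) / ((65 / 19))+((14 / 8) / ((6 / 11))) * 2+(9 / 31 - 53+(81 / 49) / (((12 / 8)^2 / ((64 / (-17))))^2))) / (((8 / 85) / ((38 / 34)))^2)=-129325384788125 / 30005912832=-4310.00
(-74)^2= 5476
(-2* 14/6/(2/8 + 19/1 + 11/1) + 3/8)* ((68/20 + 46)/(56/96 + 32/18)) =474981/102850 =4.62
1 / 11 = 0.09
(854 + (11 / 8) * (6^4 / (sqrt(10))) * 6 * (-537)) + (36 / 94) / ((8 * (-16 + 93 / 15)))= 7867003 / 9212 - 2870802 * sqrt(10) / 5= -1814800.61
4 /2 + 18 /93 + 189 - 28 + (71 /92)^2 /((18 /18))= 42975647 /262384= 163.79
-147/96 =-49/32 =-1.53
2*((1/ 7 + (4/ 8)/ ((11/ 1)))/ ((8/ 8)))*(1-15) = -58/ 11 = -5.27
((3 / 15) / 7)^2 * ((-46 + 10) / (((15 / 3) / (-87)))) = 3132 / 6125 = 0.51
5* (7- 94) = -435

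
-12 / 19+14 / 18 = 25 / 171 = 0.15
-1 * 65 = -65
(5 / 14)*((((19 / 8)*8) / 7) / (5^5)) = 19 / 61250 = 0.00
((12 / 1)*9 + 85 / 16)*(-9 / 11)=-16317 / 176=-92.71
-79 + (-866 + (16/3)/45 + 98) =-114329/135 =-846.88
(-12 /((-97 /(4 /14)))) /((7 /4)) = 96 /4753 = 0.02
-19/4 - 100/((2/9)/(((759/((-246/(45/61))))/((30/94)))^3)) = 5106916838003153/31287515002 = 163225.39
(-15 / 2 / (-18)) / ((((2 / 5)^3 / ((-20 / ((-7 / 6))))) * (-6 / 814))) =-1271875 / 84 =-15141.37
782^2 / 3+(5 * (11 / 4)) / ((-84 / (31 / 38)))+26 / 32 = 2602654813 / 12768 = 203842.01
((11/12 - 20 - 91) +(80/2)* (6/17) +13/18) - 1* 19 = -69917/612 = -114.24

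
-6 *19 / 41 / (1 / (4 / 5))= -456 / 205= -2.22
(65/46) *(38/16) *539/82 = 22.06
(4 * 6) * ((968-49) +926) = 44280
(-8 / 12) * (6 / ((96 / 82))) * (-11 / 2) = 451 / 24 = 18.79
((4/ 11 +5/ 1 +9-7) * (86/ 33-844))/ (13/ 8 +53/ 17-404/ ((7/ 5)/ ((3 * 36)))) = 237899088/ 1196498215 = 0.20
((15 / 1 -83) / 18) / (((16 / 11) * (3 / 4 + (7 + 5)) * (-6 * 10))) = 11 / 3240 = 0.00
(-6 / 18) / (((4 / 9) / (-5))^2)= -675 / 16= -42.19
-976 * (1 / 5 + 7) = -35136 / 5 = -7027.20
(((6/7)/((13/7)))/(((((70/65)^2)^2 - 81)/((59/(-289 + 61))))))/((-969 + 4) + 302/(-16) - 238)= -0.00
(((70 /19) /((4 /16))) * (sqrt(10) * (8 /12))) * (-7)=-3920 * sqrt(10) /57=-217.48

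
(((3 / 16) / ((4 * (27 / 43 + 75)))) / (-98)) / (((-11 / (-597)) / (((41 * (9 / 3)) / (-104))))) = 3157533 / 7777882112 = 0.00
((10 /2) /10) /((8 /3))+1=19 /16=1.19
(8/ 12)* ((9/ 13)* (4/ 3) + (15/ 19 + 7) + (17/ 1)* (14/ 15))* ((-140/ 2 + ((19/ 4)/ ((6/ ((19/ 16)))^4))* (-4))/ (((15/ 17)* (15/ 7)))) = -32228272893104113/ 53102739456000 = -606.90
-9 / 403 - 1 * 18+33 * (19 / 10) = 180051 / 4030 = 44.68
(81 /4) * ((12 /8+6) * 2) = 1215 /4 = 303.75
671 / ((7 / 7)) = 671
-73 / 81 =-0.90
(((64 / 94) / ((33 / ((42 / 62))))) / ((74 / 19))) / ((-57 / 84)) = -3136 / 592999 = -0.01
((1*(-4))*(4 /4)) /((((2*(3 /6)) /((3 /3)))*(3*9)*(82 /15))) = -10 /369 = -0.03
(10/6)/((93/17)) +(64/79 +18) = 421309/22041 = 19.11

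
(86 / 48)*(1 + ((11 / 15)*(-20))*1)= -1763 / 72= -24.49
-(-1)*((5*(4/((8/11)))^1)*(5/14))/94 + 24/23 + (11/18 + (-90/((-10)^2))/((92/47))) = 1769711/1362060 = 1.30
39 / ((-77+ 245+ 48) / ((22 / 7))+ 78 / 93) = 0.56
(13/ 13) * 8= 8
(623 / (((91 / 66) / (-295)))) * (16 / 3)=-9241760 / 13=-710904.62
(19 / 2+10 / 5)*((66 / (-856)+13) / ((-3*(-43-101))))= 127213 / 369792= 0.34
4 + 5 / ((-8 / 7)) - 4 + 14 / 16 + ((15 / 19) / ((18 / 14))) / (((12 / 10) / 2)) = -847 / 342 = -2.48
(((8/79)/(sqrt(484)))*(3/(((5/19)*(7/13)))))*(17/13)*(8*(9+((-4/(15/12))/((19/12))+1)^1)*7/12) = 103088/21725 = 4.75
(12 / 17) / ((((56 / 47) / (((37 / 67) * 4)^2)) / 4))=6176928 / 534191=11.56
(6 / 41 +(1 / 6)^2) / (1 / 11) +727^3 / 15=189046380971 / 7380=25616040.78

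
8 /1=8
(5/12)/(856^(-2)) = 915920/3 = 305306.67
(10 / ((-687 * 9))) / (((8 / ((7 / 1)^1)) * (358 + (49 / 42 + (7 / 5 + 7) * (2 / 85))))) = -0.00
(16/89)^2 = 256/7921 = 0.03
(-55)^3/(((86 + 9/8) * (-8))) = 166375/697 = 238.70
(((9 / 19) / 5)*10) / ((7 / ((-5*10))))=-900 / 133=-6.77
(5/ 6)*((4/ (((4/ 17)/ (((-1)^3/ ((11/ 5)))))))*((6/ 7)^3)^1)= -15300/ 3773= -4.06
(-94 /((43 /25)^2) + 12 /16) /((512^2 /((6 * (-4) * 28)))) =4818513 /60588032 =0.08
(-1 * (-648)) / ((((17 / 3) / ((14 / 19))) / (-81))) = -2204496 / 323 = -6825.07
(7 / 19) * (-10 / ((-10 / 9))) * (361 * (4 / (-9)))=-532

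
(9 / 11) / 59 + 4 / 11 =245 / 649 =0.38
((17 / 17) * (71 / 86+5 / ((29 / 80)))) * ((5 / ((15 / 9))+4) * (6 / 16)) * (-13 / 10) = -9953307 / 199520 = -49.89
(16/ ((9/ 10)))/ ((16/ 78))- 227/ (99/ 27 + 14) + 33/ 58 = 685993/ 9222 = 74.39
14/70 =0.20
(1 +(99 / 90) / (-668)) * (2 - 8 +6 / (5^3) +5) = -793611 / 835000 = -0.95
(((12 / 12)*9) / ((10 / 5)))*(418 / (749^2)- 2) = -5047128 / 561001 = -9.00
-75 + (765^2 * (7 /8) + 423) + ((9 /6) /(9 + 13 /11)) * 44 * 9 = 512478.21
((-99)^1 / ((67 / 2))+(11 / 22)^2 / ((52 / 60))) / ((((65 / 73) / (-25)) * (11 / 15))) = 50868225 / 498212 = 102.10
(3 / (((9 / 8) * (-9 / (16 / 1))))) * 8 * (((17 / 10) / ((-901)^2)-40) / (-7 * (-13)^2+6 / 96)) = -156477022208 / 122015839185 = -1.28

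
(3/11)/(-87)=-1/319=-0.00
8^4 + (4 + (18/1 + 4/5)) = 4118.80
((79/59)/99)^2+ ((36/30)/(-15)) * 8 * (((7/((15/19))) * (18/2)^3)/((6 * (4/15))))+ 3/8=-17639622429949/6823456200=-2585.14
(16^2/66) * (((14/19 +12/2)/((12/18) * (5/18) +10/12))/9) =32768/11495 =2.85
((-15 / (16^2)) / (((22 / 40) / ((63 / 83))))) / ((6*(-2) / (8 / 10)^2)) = 63 / 14608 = 0.00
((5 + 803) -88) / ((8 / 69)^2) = 214245 / 4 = 53561.25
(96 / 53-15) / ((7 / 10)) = -6990 / 371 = -18.84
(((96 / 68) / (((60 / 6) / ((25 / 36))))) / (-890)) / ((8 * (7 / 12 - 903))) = 1 / 65537108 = 0.00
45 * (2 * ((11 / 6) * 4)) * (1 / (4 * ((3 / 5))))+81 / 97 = 26756 / 97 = 275.84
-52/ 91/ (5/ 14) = -8/ 5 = -1.60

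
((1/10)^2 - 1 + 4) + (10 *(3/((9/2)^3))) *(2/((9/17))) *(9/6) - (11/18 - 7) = 821179/72900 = 11.26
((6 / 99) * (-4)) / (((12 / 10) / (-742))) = 14840 / 99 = 149.90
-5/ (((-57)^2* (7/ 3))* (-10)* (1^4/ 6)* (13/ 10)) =10/ 32851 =0.00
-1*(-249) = 249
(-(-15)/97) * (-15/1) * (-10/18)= 125/97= 1.29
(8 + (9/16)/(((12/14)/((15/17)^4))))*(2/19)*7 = 157111507/25390384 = 6.19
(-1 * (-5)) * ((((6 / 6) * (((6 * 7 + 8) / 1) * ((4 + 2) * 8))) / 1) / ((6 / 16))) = 32000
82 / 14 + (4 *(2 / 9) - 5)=110 / 63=1.75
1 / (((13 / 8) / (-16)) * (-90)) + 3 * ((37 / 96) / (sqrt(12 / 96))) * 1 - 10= -6.62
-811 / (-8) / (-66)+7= 2885 / 528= 5.46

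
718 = 718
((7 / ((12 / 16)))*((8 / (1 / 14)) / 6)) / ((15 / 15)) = 1568 / 9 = 174.22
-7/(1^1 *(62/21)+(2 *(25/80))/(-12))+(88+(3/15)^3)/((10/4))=39941898/1218125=32.79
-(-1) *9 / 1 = 9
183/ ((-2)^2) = 183/ 4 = 45.75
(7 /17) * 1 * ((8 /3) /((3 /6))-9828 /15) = -68236 /255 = -267.59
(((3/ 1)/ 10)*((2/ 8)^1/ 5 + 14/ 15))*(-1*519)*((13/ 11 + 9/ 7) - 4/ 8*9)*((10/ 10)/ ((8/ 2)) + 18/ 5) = 9584373/ 8000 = 1198.05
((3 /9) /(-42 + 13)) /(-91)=0.00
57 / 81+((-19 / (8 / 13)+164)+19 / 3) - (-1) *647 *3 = 449531 / 216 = 2081.16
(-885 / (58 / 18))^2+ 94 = 75529.46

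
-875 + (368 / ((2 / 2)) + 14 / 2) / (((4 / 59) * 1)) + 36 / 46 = 428447 / 92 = 4657.03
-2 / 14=-1 / 7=-0.14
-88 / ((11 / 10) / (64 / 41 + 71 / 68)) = -145260 / 697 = -208.41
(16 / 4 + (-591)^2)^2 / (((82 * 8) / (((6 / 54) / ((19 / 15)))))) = 610000056125 / 37392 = 16313651.48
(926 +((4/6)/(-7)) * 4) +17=19795/21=942.62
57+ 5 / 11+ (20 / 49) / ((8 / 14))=4479 / 77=58.17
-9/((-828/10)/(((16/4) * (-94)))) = -940/23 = -40.87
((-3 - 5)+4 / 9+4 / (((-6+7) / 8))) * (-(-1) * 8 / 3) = 1760 / 27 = 65.19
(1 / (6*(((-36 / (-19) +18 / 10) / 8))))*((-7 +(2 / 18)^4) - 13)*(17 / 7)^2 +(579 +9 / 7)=182032443542 / 338527917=537.72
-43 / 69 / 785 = -43 / 54165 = -0.00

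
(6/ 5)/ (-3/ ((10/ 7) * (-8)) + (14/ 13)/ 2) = 1248/ 833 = 1.50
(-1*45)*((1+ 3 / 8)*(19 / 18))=-1045 / 16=-65.31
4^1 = 4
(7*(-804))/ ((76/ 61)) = -85827/ 19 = -4517.21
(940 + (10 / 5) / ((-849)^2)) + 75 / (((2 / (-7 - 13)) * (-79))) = 54067283168 / 56943279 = 949.49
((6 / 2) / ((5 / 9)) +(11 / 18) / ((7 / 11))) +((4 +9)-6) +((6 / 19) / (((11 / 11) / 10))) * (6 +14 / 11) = 36.33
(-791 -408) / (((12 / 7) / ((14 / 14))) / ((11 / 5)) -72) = 92323 / 5484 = 16.83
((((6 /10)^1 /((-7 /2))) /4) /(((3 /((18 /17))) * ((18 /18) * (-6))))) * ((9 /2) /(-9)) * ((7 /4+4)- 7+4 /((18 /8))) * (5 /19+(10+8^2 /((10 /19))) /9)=-12727 /1285200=-0.01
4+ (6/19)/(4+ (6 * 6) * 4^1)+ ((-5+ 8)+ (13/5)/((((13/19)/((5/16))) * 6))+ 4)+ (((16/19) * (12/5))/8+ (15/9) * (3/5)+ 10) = 7576433/337440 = 22.45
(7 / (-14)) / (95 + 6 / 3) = -1 / 194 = -0.01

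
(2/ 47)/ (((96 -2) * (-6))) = -1/ 13254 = -0.00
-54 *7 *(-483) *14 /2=1278018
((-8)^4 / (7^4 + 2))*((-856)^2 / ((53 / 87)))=87037313024 / 42453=2050204.06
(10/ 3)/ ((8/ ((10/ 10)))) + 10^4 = 120005/ 12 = 10000.42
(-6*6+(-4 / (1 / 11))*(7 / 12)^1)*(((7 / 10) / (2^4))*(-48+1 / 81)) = 1006733 / 7776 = 129.47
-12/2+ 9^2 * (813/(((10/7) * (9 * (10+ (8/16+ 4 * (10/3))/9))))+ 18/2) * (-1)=-524634/445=-1178.95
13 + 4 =17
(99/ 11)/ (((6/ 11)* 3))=11/ 2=5.50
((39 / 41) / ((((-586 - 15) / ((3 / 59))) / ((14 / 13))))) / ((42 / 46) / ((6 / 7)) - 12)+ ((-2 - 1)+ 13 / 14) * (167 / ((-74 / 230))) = 1075.18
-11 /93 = -0.12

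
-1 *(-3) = 3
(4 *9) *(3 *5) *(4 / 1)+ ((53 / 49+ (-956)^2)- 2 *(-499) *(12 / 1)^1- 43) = 45473474 / 49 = 928030.08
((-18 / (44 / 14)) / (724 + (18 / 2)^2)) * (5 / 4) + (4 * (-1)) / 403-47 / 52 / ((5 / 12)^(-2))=-10320725 / 58728384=-0.18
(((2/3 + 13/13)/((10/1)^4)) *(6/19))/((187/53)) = 0.00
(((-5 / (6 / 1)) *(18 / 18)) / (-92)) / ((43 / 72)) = 15 / 989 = 0.02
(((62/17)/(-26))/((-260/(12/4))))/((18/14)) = 217/172380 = 0.00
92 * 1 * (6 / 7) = 552 / 7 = 78.86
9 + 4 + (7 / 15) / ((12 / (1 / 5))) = 13.01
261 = 261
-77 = -77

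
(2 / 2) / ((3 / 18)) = 6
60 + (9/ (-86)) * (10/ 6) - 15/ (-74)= 95505/ 1591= 60.03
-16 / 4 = -4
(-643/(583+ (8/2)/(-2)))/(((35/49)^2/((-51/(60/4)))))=76517/10375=7.38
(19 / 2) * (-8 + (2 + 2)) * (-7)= 266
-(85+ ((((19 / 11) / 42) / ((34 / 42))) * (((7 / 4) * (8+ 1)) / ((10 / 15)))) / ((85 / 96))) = -86.36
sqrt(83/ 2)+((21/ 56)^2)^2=81/ 4096+sqrt(166)/ 2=6.46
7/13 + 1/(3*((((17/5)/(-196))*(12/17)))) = -3122/117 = -26.68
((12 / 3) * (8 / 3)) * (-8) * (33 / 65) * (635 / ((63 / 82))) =-29325824 / 819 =-35806.87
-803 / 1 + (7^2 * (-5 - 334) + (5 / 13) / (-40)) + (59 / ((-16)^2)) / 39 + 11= -173751589 / 9984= -17403.00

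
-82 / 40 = -41 / 20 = -2.05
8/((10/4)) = 16/5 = 3.20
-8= -8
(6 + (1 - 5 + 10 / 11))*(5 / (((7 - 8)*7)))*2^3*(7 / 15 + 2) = -41.00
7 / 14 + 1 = 3 / 2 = 1.50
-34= -34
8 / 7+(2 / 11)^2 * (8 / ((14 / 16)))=1224 / 847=1.45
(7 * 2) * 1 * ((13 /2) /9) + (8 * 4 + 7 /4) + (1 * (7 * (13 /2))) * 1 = 3217 /36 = 89.36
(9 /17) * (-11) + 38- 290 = -257.82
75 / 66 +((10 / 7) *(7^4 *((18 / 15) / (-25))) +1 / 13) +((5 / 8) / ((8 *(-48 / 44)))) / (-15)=-1346073827 / 8236800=-163.42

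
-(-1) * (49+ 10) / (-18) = -59 / 18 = -3.28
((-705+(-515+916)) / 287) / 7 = -304 / 2009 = -0.15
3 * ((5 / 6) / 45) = 1 / 18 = 0.06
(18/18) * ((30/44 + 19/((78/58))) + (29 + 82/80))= 769369/17160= 44.84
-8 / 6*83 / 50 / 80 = -83 / 3000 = -0.03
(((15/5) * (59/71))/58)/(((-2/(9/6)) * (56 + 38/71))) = -59/103472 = -0.00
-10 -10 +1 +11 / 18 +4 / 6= -17.72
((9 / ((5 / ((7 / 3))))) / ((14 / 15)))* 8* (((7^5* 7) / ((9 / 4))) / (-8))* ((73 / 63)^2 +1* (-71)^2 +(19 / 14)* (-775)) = -76056575441 / 81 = -938970067.17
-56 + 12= -44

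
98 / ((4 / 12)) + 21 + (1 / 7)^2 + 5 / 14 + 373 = 67461 / 98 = 688.38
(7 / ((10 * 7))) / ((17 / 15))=0.09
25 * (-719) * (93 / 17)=-1671675 / 17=-98333.82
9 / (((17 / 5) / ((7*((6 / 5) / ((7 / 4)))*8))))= 1728 / 17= 101.65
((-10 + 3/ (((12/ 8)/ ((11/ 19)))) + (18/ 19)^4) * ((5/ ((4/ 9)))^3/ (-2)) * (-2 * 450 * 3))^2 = 64844734714013229697265625/ 271737008656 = 238630487009232.21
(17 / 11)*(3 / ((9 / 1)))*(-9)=-4.64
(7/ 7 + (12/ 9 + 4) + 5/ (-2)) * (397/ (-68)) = -9131/ 408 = -22.38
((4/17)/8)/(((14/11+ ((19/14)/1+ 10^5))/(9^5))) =4546773/261806885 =0.02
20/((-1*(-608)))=5/152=0.03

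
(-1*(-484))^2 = 234256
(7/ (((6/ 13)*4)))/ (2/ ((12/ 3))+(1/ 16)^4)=745472/ 98307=7.58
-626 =-626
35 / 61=0.57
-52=-52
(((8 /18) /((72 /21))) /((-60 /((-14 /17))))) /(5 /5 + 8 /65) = 637 /402084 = 0.00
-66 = -66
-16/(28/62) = -248/7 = -35.43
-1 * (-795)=795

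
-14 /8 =-7 /4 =-1.75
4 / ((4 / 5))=5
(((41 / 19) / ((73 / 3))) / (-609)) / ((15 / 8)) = -328 / 4223415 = -0.00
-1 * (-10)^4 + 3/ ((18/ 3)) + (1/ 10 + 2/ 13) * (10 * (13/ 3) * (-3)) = -20065/ 2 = -10032.50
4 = 4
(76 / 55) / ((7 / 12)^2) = 10944 / 2695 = 4.06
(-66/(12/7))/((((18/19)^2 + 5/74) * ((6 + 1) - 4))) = -146927/11049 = -13.30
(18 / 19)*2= 36 / 19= 1.89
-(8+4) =-12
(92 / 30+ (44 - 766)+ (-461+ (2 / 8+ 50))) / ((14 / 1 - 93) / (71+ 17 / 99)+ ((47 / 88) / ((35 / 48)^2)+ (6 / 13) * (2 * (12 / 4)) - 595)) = 643545687785 / 337435649214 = 1.91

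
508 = 508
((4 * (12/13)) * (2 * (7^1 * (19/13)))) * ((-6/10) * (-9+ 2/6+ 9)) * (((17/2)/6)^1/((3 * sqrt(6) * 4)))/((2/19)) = -42959 * sqrt(6)/15210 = -6.92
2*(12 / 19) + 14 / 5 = 4.06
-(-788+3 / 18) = 4727 / 6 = 787.83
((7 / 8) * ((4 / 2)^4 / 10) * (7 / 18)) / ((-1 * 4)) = -0.14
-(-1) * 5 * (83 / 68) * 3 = 1245 / 68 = 18.31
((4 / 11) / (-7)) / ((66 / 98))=-28 / 363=-0.08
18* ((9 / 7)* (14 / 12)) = 27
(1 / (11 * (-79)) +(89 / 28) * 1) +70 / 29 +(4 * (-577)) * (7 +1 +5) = -29998.41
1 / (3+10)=1 / 13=0.08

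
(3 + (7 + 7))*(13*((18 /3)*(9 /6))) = 1989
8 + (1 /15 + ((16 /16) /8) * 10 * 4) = 196 /15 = 13.07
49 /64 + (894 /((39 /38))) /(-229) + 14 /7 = -197807 /190528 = -1.04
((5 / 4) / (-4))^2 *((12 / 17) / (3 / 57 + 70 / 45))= 513 / 11968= 0.04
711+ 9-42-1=677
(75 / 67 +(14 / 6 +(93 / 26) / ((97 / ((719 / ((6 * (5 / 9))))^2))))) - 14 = 86437303757 / 50692200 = 1705.14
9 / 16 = 0.56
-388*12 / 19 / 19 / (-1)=4656 / 361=12.90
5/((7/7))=5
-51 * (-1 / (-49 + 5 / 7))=-357 / 338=-1.06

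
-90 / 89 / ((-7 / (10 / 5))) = 180 / 623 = 0.29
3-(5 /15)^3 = 80 /27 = 2.96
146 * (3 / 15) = 146 / 5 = 29.20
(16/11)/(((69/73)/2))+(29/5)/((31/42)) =1286542/117645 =10.94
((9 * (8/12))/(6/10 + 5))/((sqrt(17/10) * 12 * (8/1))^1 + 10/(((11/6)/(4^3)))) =1375/390404 -605 * sqrt(170)/6246464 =0.00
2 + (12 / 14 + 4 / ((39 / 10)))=1060 / 273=3.88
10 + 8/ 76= 192/ 19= 10.11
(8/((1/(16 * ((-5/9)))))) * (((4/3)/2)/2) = -640/27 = -23.70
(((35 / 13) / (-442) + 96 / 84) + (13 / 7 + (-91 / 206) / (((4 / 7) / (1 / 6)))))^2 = 1656141219361225 / 201756797708544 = 8.21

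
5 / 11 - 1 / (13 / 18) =-133 / 143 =-0.93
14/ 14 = 1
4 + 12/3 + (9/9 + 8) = 17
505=505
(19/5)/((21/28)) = 76/15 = 5.07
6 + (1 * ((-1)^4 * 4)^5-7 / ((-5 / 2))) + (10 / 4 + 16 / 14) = 1036.44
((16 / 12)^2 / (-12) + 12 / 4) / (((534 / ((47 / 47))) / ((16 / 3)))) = 0.03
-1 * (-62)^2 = -3844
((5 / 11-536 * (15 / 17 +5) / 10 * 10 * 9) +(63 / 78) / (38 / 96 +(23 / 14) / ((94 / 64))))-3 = -28378.48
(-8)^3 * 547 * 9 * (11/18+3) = -9102080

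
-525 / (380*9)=-35 / 228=-0.15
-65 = -65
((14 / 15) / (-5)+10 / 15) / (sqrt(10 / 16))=24 * sqrt(10) / 125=0.61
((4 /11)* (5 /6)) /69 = 10 /2277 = 0.00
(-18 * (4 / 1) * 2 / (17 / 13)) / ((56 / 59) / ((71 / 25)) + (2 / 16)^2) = -55763968 / 177157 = -314.77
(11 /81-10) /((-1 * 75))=799 /6075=0.13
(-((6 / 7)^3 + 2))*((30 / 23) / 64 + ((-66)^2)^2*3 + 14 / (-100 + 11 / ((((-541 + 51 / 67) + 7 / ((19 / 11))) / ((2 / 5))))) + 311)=-3224581706953966064497 / 21540788654672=-149696548.19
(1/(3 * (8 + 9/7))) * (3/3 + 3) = 0.14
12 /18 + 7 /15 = 17 /15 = 1.13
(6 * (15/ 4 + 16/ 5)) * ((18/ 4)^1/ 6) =1251/ 40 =31.28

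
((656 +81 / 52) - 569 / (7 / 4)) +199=193435 / 364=531.41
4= 4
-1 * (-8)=8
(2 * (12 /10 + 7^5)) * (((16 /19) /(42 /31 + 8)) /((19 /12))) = 500212032 /261725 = 1911.21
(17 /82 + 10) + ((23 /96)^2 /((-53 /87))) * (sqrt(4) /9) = 305994251 /30039552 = 10.19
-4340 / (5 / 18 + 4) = -11160 / 11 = -1014.55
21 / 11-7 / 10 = 133 / 110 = 1.21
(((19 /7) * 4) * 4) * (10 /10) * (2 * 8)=4864 /7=694.86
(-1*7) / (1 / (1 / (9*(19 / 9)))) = -7 / 19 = -0.37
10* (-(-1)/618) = 5/309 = 0.02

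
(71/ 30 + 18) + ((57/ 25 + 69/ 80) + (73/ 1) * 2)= 203411/ 1200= 169.51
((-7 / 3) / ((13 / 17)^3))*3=-34391 / 2197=-15.65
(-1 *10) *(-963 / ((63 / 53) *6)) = 28355 / 21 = 1350.24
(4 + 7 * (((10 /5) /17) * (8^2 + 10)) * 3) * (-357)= -66696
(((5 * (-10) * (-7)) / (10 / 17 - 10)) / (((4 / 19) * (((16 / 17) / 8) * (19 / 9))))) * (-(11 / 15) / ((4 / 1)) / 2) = 66759 / 1024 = 65.19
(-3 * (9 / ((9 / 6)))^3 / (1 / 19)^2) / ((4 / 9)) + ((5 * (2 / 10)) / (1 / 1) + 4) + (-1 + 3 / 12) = -2105335 / 4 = -526333.75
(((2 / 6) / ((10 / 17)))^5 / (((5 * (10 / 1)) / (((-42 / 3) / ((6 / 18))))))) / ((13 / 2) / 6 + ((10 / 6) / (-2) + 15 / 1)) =-9938999 / 3088125000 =-0.00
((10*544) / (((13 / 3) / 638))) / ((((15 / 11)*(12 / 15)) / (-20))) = -190889600 / 13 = -14683815.38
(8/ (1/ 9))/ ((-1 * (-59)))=72/ 59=1.22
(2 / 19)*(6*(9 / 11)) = 108 / 209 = 0.52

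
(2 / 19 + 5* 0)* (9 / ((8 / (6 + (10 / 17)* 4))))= 639 / 646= 0.99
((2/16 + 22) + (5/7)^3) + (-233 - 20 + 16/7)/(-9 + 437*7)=18753059/836920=22.41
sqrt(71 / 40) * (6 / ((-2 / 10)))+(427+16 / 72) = 387.25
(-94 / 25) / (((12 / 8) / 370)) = -13912 / 15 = -927.47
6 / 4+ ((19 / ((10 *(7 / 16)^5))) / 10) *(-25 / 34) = -4123579 / 571438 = -7.22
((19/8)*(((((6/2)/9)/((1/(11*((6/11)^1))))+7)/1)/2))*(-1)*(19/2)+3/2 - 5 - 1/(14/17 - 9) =-466635/4448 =-104.91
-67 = -67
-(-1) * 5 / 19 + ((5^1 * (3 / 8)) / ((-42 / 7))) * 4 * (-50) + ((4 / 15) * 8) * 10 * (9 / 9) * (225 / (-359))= 673815 / 13642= 49.39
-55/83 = -0.66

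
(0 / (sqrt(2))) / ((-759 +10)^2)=0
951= 951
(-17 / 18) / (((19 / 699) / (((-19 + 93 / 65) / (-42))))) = -14.53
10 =10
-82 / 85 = -0.96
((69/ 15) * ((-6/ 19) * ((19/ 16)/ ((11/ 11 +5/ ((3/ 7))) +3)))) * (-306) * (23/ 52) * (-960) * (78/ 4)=-13111794/ 47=-278974.34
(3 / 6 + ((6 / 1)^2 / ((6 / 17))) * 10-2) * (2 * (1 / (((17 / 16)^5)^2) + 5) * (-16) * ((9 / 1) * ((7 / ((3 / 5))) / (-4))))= 9564493285978166340 / 2015993900449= 4744306.66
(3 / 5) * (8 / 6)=4 / 5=0.80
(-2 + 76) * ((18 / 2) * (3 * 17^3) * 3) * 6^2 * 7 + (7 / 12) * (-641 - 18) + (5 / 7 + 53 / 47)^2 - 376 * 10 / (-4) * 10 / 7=9639114557998747 / 1298892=7421028505.83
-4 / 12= -1 / 3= -0.33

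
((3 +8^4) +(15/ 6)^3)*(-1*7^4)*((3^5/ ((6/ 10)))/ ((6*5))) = -2133910359/ 16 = -133369397.44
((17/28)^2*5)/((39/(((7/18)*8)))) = 1445/9828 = 0.15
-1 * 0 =0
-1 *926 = -926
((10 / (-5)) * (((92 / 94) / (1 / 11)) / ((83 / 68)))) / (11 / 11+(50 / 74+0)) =-1273096 / 120931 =-10.53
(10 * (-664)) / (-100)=66.40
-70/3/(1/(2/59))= -140/177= -0.79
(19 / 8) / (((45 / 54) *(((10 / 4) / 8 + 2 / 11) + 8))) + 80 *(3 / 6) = 301508 / 7475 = 40.34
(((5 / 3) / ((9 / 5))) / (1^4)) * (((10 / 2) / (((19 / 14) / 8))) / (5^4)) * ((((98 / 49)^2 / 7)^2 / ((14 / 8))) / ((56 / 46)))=5888 / 879795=0.01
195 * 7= 1365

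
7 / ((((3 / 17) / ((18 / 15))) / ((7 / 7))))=47.60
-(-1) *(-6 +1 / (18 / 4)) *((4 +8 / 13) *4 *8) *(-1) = 2560 / 3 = 853.33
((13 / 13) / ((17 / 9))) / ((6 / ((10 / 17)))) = 15 / 289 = 0.05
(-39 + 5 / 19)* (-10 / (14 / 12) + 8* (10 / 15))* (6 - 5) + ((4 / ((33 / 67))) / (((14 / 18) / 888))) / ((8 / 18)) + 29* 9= 93260401 / 4389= 21248.67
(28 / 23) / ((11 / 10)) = 1.11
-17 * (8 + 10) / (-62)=153 / 31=4.94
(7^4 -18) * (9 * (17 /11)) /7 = 364599 /77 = 4735.05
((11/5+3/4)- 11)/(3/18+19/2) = -483/580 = -0.83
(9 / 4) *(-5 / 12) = -15 / 16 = -0.94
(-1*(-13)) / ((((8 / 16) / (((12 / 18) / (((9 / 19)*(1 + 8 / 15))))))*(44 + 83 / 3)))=0.33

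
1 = 1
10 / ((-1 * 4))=-5 / 2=-2.50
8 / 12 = 2 / 3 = 0.67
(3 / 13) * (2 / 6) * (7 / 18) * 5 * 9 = 35 / 26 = 1.35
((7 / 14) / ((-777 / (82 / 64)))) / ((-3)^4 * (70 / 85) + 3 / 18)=-697 / 56532448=-0.00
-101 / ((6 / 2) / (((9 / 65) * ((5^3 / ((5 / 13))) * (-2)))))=3030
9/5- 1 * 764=-762.20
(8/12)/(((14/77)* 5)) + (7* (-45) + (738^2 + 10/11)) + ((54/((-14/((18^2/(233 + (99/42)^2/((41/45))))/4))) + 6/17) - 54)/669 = 654209204689406888/1201860142395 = 544330.56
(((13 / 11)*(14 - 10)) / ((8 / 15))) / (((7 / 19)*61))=3705 / 9394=0.39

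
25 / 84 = 0.30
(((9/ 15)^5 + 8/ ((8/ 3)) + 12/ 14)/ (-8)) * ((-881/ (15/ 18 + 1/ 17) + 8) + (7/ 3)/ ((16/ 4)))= 7667728983/ 15925000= 481.49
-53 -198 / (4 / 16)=-845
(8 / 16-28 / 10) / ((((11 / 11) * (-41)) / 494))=5681 / 205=27.71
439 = 439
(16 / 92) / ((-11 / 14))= -56 / 253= -0.22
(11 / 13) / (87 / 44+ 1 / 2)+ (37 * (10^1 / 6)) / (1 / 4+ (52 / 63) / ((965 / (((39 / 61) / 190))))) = 41103739551568 / 166408267259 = 247.01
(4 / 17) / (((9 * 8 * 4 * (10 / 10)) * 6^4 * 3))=1 / 4758912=0.00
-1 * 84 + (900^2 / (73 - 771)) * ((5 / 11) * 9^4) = -13286347476 / 3839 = -3460887.59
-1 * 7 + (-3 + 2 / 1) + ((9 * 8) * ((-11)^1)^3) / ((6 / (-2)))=31936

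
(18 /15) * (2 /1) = 12 /5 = 2.40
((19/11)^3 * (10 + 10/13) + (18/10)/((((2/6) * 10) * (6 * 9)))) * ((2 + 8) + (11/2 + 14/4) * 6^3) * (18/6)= 281502921093/865150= 325380.48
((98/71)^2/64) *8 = 2401/10082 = 0.24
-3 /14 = -0.21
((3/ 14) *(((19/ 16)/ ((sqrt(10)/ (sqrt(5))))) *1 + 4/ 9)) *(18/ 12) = 1/ 7 + 171 *sqrt(2)/ 896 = 0.41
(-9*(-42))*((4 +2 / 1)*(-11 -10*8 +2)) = -201852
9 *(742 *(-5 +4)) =-6678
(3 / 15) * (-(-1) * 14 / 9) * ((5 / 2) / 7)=1 / 9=0.11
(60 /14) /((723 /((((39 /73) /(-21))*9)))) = -1170 /862057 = -0.00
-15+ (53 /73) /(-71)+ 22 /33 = -14.34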